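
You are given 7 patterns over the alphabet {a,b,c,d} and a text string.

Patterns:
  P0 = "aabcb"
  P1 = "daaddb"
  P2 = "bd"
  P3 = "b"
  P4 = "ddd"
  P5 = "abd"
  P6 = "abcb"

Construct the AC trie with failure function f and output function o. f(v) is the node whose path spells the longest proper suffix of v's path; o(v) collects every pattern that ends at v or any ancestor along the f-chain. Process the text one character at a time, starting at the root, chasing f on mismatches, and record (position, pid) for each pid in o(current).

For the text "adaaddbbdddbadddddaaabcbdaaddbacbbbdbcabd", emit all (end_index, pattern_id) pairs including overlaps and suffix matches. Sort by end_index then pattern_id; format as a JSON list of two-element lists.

Build:
Trie (insert patterns):
  0='ε' goto a→1 b→12 d→6
  1='a' goto a→2 b→16
  2='aa' goto b→3
  3='aab' goto c→4
  4='aabc' goto b→5
  5='aabcb' goto ·  ←P0
  6='d' goto a→7 d→14
  7='da' goto a→8
  8='daa' goto d→9
  9='daad' goto d→10
  10='daadd' goto b→11
  11='daaddb' goto ·  ←P1
  12='b' goto d→13  ←P3
  13='bd' goto ·  ←P2
  14='dd' goto d→15
  15='ddd' goto ·  ←P4
  16='ab' goto c→18 d→17
  17='abd' goto ·  ←P5
  18='abc' goto b→19
  19='abcb' goto ·  ←P6

BFS fail/out derivation:
  fail(1) 'a': from fail(0)=0 chase 'a': 0 ⇒ 0;  out=∅∪out(0)=∅
  fail(6) 'd': from fail(0)=0 chase 'd': 0 ⇒ 0;  out=∅∪out(0)=∅
  fail(12) 'b': from fail(0)=0 chase 'b': 0 ⇒ 0;  out={3}∪out(0)={3}
  fail(2) 'aa': from fail(1)=0 chase 'a': 0 ⇒ 1;  out=∅∪out(1)=∅
  fail(7) 'da': from fail(6)=0 chase 'a': 0 ⇒ 1;  out=∅∪out(1)=∅
  fail(13) 'bd': from fail(12)=0 chase 'd': 0 ⇒ 6;  out={2}∪out(6)={2}
  fail(14) 'dd': from fail(6)=0 chase 'd': 0 ⇒ 6;  out=∅∪out(6)=∅
  fail(16) 'ab': from fail(1)=0 chase 'b': 0 ⇒ 12;  out=∅∪out(12)={3}
  fail(3) 'aab': from fail(2)=1 chase 'b': 1 ⇒ 16;  out=∅∪out(16)={3}
  fail(8) 'daa': from fail(7)=1 chase 'a': 1 ⇒ 2;  out=∅∪out(2)=∅
  fail(15) 'ddd': from fail(14)=6 chase 'd': 6 ⇒ 14;  out={4}∪out(14)={4}
  fail(17) 'abd': from fail(16)=12 chase 'd': 12 ⇒ 13;  out={5}∪out(13)={2,5}
  fail(18) 'abc': from fail(16)=12 chase 'c': 12→0 ⇒ 0;  out=∅∪out(0)=∅
  fail(4) 'aabc': from fail(3)=16 chase 'c': 16 ⇒ 18;  out=∅∪out(18)=∅
  fail(9) 'daad': from fail(8)=2 chase 'd': 2→1→0 ⇒ 6;  out=∅∪out(6)=∅
  fail(19) 'abcb': from fail(18)=0 chase 'b': 0 ⇒ 12;  out={6}∪out(12)={3,6}
  fail(5) 'aabcb': from fail(4)=18 chase 'b': 18 ⇒ 19;  out={0}∪out(19)={0,3,6}
  fail(10) 'daadd': from fail(9)=6 chase 'd': 6 ⇒ 14;  out=∅∪out(14)=∅
  fail(11) 'daaddb': from fail(10)=14 chase 'b': 14→6→0 ⇒ 12;  out={1}∪out(12)={1,3}

Scan:
i=0 'a': node 0→1
i=1 'd': node 1→6 (via fail)
i=2 'a': node 6→7
i=3 'a': node 7→8
i=4 'd': node 8→9
i=5 'd': node 9→10
i=6 'b': node 10→11  emit P1@[1:6],P3@[6:6]
i=7 'b': node 11→12 (via fail)  emit P3@[7:7]
i=8 'd': node 12→13  emit P2@[7:8]
i=9 'd': node 13→14 (via fail)
i=10 'd': node 14→15  emit P4@[8:10]
i=11 'b': node 15→12 (via fail)  emit P3@[11:11]
i=12 'a': node 12→1 (via fail)
i=13 'd': node 1→6 (via fail)
i=14 'd': node 6→14
i=15 'd': node 14→15  emit P4@[13:15]
i=16 'd': node 15→15 (via fail)  emit P4@[14:16]
i=17 'd': node 15→15 (via fail)  emit P4@[15:17]
i=18 'a': node 15→7 (via fail)
i=19 'a': node 7→8
i=20 'a': node 8→2 (via fail)
i=21 'b': node 2→3  emit P3@[21:21]
i=22 'c': node 3→4
i=23 'b': node 4→5  emit P0@[19:23],P3@[23:23],P6@[20:23]
i=24 'd': node 5→13 (via fail)  emit P2@[23:24]
i=25 'a': node 13→7 (via fail)
i=26 'a': node 7→8
i=27 'd': node 8→9
i=28 'd': node 9→10
i=29 'b': node 10→11  emit P1@[24:29],P3@[29:29]
i=30 'a': node 11→1 (via fail)
i=31 'c': node 1→0 (via fail)
i=32 'b': node 0→12  emit P3@[32:32]
i=33 'b': node 12→12 (via fail)  emit P3@[33:33]
i=34 'b': node 12→12 (via fail)  emit P3@[34:34]
i=35 'd': node 12→13  emit P2@[34:35]
i=36 'b': node 13→12 (via fail)  emit P3@[36:36]
i=37 'c': node 12→0 (via fail)
i=38 'a': node 0→1
i=39 'b': node 1→16  emit P3@[39:39]
i=40 'd': node 16→17  emit P2@[39:40],P5@[38:40]

Result: [[6,1],[6,3],[7,3],[8,2],[10,4],[11,3],[15,4],[16,4],[17,4],[21,3],[23,0],[23,3],[23,6],[24,2],[29,1],[29,3],[32,3],[33,3],[34,3],[35,2],[36,3],[39,3],[40,2],[40,5]]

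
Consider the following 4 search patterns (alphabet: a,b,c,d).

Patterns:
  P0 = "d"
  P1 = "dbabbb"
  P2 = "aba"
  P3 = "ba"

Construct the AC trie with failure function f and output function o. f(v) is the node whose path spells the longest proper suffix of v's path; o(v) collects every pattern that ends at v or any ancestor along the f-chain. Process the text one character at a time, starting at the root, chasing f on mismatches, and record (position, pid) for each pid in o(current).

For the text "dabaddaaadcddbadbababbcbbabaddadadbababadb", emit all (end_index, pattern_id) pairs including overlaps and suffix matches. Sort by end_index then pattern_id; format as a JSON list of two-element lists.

Build automaton:
Trie (insert patterns):
  n0 'ε': a→7 b→10 d→1
  n1 'd': b→2  ←P0
  n2 'db': a→3
  n3 'dba': b→4
  n4 'dbab': b→5
  n5 'dbabb': b→6
  n6 'dbabbb': ·  ←P1
  n7 'a': b→8
  n8 'ab': a→9
  n9 'aba': ·  ←P2
  n10 'b': a→11
  n11 'ba': ·  ←P3

Failure links (BFS by depth):
  n1('d'): parent n0 fail=0; on 'd' 0 → fail=0;  out {0}∪∅={0}
  n7('a'): parent n0 fail=0; on 'a' 0 → fail=0;  out ∅∪∅=∅
  n10('b'): parent n0 fail=0; on 'b' 0 → fail=0;  out ∅∪∅=∅
  n2('db'): parent n1 fail=0; on 'b' 0 → fail=10;  out ∅∪∅=∅
  n8('ab'): parent n7 fail=0; on 'b' 0 → fail=10;  out ∅∪∅=∅
  n11('ba'): parent n10 fail=0; on 'a' 0 → fail=7;  out {3}∪∅={3}
  n3('dba'): parent n2 fail=10; on 'a' 10 → fail=11;  out ∅∪{3}={3}
  n9('aba'): parent n8 fail=10; on 'a' 10 → fail=11;  out {2}∪{3}={2,3}
  n4('dbab'): parent n3 fail=11; on 'b' 11→7 → fail=8;  out ∅∪∅=∅
  n5('dbabb'): parent n4 fail=8; on 'b' 8→10→0 → fail=10;  out ∅∪∅=∅
  n6('dbabbb'): parent n5 fail=10; on 'b' 10→0 → fail=10;  out {1}∪∅={1}

Run:
pos 0 'd': at 1  emit P0@[0:0]
pos 1 'a': at 7 (fail-walked)
pos 2 'b': at 8
pos 3 'a': at 9  emit P2@[1:3],P3@[2:3]
pos 4 'd': at 1 (fail-walked)  emit P0@[4:4]
pos 5 'd': at 1 (fail-walked)  emit P0@[5:5]
pos 6 'a': at 7 (fail-walked)
pos 7 'a': at 7 (fail-walked)
pos 8 'a': at 7 (fail-walked)
pos 9 'd': at 1 (fail-walked)  emit P0@[9:9]
pos 10 'c': at 0 (fail-walked)
pos 11 'd': at 1  emit P0@[11:11]
pos 12 'd': at 1 (fail-walked)  emit P0@[12:12]
pos 13 'b': at 2
pos 14 'a': at 3  emit P3@[13:14]
pos 15 'd': at 1 (fail-walked)  emit P0@[15:15]
pos 16 'b': at 2
pos 17 'a': at 3  emit P3@[16:17]
pos 18 'b': at 4
pos 19 'a': at 9 (fail-walked)  emit P2@[17:19],P3@[18:19]
pos 20 'b': at 8 (fail-walked)
pos 21 'b': at 10 (fail-walked)
pos 22 'c': at 0 (fail-walked)
pos 23 'b': at 10
pos 24 'b': at 10 (fail-walked)
pos 25 'a': at 11  emit P3@[24:25]
pos 26 'b': at 8 (fail-walked)
pos 27 'a': at 9  emit P2@[25:27],P3@[26:27]
pos 28 'd': at 1 (fail-walked)  emit P0@[28:28]
pos 29 'd': at 1 (fail-walked)  emit P0@[29:29]
pos 30 'a': at 7 (fail-walked)
pos 31 'd': at 1 (fail-walked)  emit P0@[31:31]
pos 32 'a': at 7 (fail-walked)
pos 33 'd': at 1 (fail-walked)  emit P0@[33:33]
pos 34 'b': at 2
pos 35 'a': at 3  emit P3@[34:35]
pos 36 'b': at 4
pos 37 'a': at 9 (fail-walked)  emit P2@[35:37],P3@[36:37]
pos 38 'b': at 8 (fail-walked)
pos 39 'a': at 9  emit P2@[37:39],P3@[38:39]
pos 40 'd': at 1 (fail-walked)  emit P0@[40:40]
pos 41 'b': at 2

All matches (sorted): [[0,0],[3,2],[3,3],[4,0],[5,0],[9,0],[11,0],[12,0],[14,3],[15,0],[17,3],[19,2],[19,3],[25,3],[27,2],[27,3],[28,0],[29,0],[31,0],[33,0],[35,3],[37,2],[37,3],[39,2],[39,3],[40,0]]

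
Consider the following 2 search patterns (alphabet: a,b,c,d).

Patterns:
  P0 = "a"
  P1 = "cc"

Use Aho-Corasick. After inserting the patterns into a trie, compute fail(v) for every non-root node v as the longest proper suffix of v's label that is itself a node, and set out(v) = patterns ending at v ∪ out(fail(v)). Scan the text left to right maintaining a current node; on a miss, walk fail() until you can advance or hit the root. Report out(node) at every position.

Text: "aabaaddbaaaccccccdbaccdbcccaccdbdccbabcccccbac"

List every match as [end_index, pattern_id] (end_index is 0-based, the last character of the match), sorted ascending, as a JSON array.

Build automaton:
Trie (insert patterns):
  n0 'ε': a→1 c→2
  n1 'a': ·  ←P0
  n2 'c': c→3
  n3 'cc': ·  ←P1

Failure links (BFS by depth):
  n1('a'): parent n0 fail=0; on 'a' 0 → fail=0;  out {0}∪∅={0}
  n2('c'): parent n0 fail=0; on 'c' 0 → fail=0;  out ∅∪∅=∅
  n3('cc'): parent n2 fail=0; on 'c' 0 → fail=2;  out {1}∪∅={1}

Scan:
pos 0 'a': at 1  emit P0@[0:0]
pos 1 'a': at 1 ·f  emit P0@[1:1]
pos 2 'b': at 0 ·f
pos 3 'a': at 1  emit P0@[3:3]
pos 4 'a': at 1 ·f  emit P0@[4:4]
pos 5 'd': at 0 ·f
pos 6 'd': at 0
pos 7 'b': at 0
pos 8 'a': at 1  emit P0@[8:8]
pos 9 'a': at 1 ·f  emit P0@[9:9]
pos 10 'a': at 1 ·f  emit P0@[10:10]
pos 11 'c': at 2 ·f
pos 12 'c': at 3  emit P1@[11:12]
pos 13 'c': at 3 ·f  emit P1@[12:13]
pos 14 'c': at 3 ·f  emit P1@[13:14]
pos 15 'c': at 3 ·f  emit P1@[14:15]
pos 16 'c': at 3 ·f  emit P1@[15:16]
pos 17 'd': at 0 ·f
pos 18 'b': at 0
pos 19 'a': at 1  emit P0@[19:19]
pos 20 'c': at 2 ·f
pos 21 'c': at 3  emit P1@[20:21]
pos 22 'd': at 0 ·f
pos 23 'b': at 0
pos 24 'c': at 2
pos 25 'c': at 3  emit P1@[24:25]
pos 26 'c': at 3 ·f  emit P1@[25:26]
pos 27 'a': at 1 ·f  emit P0@[27:27]
pos 28 'c': at 2 ·f
pos 29 'c': at 3  emit P1@[28:29]
pos 30 'd': at 0 ·f
pos 31 'b': at 0
pos 32 'd': at 0
pos 33 'c': at 2
pos 34 'c': at 3  emit P1@[33:34]
pos 35 'b': at 0 ·f
pos 36 'a': at 1  emit P0@[36:36]
pos 37 'b': at 0 ·f
pos 38 'c': at 2
pos 39 'c': at 3  emit P1@[38:39]
pos 40 'c': at 3 ·f  emit P1@[39:40]
pos 41 'c': at 3 ·f  emit P1@[40:41]
pos 42 'c': at 3 ·f  emit P1@[41:42]
pos 43 'b': at 0 ·f
pos 44 'a': at 1  emit P0@[44:44]
pos 45 'c': at 2 ·f

All matches (sorted): [[0,0],[1,0],[3,0],[4,0],[8,0],[9,0],[10,0],[12,1],[13,1],[14,1],[15,1],[16,1],[19,0],[21,1],[25,1],[26,1],[27,0],[29,1],[34,1],[36,0],[39,1],[40,1],[41,1],[42,1],[44,0]]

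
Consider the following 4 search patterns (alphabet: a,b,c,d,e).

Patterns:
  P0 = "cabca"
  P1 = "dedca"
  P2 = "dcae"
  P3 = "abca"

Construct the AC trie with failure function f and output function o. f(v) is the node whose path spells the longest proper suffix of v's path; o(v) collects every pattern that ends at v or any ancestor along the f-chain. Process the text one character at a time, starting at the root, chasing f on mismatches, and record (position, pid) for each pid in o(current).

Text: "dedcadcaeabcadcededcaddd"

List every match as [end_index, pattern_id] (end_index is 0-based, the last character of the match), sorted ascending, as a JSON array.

Construct AC machine:
Trie (insert patterns):
  0='ε' goto a→14 c→1 d→6
  1='c' goto a→2
  2='ca' goto b→3
  3='cab' goto c→4
  4='cabc' goto a→5
  5='cabca' goto ·  [P0 ends]
  6='d' goto c→11 e→7
  7='de' goto d→8
  8='ded' goto c→9
  9='dedc' goto a→10
  10='dedca' goto ·  [P1 ends]
  11='dc' goto a→12
  12='dca' goto e→13
  13='dcae' goto ·  [P2 ends]
  14='a' goto b→15
  15='ab' goto c→16
  16='abc' goto a→17
  17='abca' goto ·  [P3 ends]

Failure links (BFS by depth):
  n1('c'): parent n0 fail=0; on 'c' 0 → fail=0;  out ∅∪∅=∅
  n6('d'): parent n0 fail=0; on 'd' 0 → fail=0;  out ∅∪∅=∅
  n14('a'): parent n0 fail=0; on 'a' 0 → fail=0;  out ∅∪∅=∅
  n2('ca'): parent n1 fail=0; on 'a' 0 → fail=14;  out ∅∪∅=∅
  n7('de'): parent n6 fail=0; on 'e' 0 → fail=0;  out ∅∪∅=∅
  n11('dc'): parent n6 fail=0; on 'c' 0 → fail=1;  out ∅∪∅=∅
  n15('ab'): parent n14 fail=0; on 'b' 0 → fail=0;  out ∅∪∅=∅
  n3('cab'): parent n2 fail=14; on 'b' 14 → fail=15;  out ∅∪∅=∅
  n8('ded'): parent n7 fail=0; on 'd' 0 → fail=6;  out ∅∪∅=∅
  n12('dca'): parent n11 fail=1; on 'a' 1 → fail=2;  out ∅∪∅=∅
  n16('abc'): parent n15 fail=0; on 'c' 0 → fail=1;  out ∅∪∅=∅
  n4('cabc'): parent n3 fail=15; on 'c' 15 → fail=16;  out ∅∪∅=∅
  n9('dedc'): parent n8 fail=6; on 'c' 6 → fail=11;  out ∅∪∅=∅
  n13('dcae'): parent n12 fail=2; on 'e' 2→14→0 → fail=0;  out {2}∪∅={2}
  n17('abca'): parent n16 fail=1; on 'a' 1 → fail=2;  out {3}∪∅={3}
  n5('cabca'): parent n4 fail=16; on 'a' 16 → fail=17;  out {0}∪{3}={0,3}
  n10('dedca'): parent n9 fail=11; on 'a' 11 → fail=12;  out {1}∪∅={1}

Text stream:
pos 0 'd': at 6
pos 1 'e': at 7
pos 2 'd': at 8
pos 3 'c': at 9
pos 4 'a': at 10  → match P1@[0:4]
pos 5 'd': at 6 ·f
pos 6 'c': at 11
pos 7 'a': at 12
pos 8 'e': at 13  → match P2@[5:8]
pos 9 'a': at 14 ·f
pos 10 'b': at 15
pos 11 'c': at 16
pos 12 'a': at 17  → match P3@[9:12]
pos 13 'd': at 6 ·f
pos 14 'c': at 11
pos 15 'e': at 0 ·f
pos 16 'd': at 6
pos 17 'e': at 7
pos 18 'd': at 8
pos 19 'c': at 9
pos 20 'a': at 10  → match P1@[16:20]
pos 21 'd': at 6 ·f
pos 22 'd': at 6 ·f
pos 23 'd': at 6 ·f

Result: [[4,1],[8,2],[12,3],[20,1]]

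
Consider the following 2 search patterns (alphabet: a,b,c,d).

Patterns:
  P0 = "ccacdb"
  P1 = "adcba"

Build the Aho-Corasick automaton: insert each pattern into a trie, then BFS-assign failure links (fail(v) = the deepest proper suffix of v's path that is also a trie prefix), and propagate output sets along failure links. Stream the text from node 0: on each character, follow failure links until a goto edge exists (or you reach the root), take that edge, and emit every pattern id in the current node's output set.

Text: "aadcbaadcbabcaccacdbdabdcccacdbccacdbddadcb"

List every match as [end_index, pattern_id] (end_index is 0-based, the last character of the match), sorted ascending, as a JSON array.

Build:
Trie nodes:
  n0 'ε': a→7 c→1
  n1 'c': c→2
  n2 'cc': a→3
  n3 'cca': c→4
  n4 'ccac': d→5
  n5 'ccacd': b→6
  n6 'ccacdb': ·  ←P0
  n7 'a': d→8
  n8 'ad': c→9
  n9 'adc': b→10
  n10 'adcb': a→11
  n11 'adcba': ·  ←P1

Failure links (BFS by depth):
  fail(1) 'c': from fail(0)=0 chase 'c': 0 ⇒ 0;  out=∅∪out(0)=∅
  fail(7) 'a': from fail(0)=0 chase 'a': 0 ⇒ 0;  out=∅∪out(0)=∅
  fail(2) 'cc': from fail(1)=0 chase 'c': 0 ⇒ 1;  out=∅∪out(1)=∅
  fail(8) 'ad': from fail(7)=0 chase 'd': 0 ⇒ 0;  out=∅∪out(0)=∅
  fail(3) 'cca': from fail(2)=1 chase 'a': 1→0 ⇒ 7;  out=∅∪out(7)=∅
  fail(9) 'adc': from fail(8)=0 chase 'c': 0 ⇒ 1;  out=∅∪out(1)=∅
  fail(4) 'ccac': from fail(3)=7 chase 'c': 7→0 ⇒ 1;  out=∅∪out(1)=∅
  fail(10) 'adcb': from fail(9)=1 chase 'b': 1→0 ⇒ 0;  out=∅∪out(0)=∅
  fail(5) 'ccacd': from fail(4)=1 chase 'd': 1→0 ⇒ 0;  out=∅∪out(0)=∅
  fail(11) 'adcba': from fail(10)=0 chase 'a': 0 ⇒ 7;  out={1}∪out(7)={1}
  fail(6) 'ccacdb': from fail(5)=0 chase 'b': 0 ⇒ 0;  out={0}∪out(0)={0}

Run:
i=0 'a': node 0→7
i=1 'a': node 7→7 (via fail)
i=2 'd': node 7→8
i=3 'c': node 8→9
i=4 'b': node 9→10
i=5 'a': node 10→11  → match P1@[1:5]
i=6 'a': node 11→7 (via fail)
i=7 'd': node 7→8
i=8 'c': node 8→9
i=9 'b': node 9→10
i=10 'a': node 10→11  → match P1@[6:10]
i=11 'b': node 11→0 (via fail)
i=12 'c': node 0→1
i=13 'a': node 1→7 (via fail)
i=14 'c': node 7→1 (via fail)
i=15 'c': node 1→2
i=16 'a': node 2→3
i=17 'c': node 3→4
i=18 'd': node 4→5
i=19 'b': node 5→6  → match P0@[14:19]
i=20 'd': node 6→0 (via fail)
i=21 'a': node 0→7
i=22 'b': node 7→0 (via fail)
i=23 'd': node 0→0
i=24 'c': node 0→1
i=25 'c': node 1→2
i=26 'c': node 2→2 (via fail)
i=27 'a': node 2→3
i=28 'c': node 3→4
i=29 'd': node 4→5
i=30 'b': node 5→6  → match P0@[25:30]
i=31 'c': node 6→1 (via fail)
i=32 'c': node 1→2
i=33 'a': node 2→3
i=34 'c': node 3→4
i=35 'd': node 4→5
i=36 'b': node 5→6  → match P0@[31:36]
i=37 'd': node 6→0 (via fail)
i=38 'd': node 0→0
i=39 'a': node 0→7
i=40 'd': node 7→8
i=41 'c': node 8→9
i=42 'b': node 9→10

Matches: [[5,1],[10,1],[19,0],[30,0],[36,0]]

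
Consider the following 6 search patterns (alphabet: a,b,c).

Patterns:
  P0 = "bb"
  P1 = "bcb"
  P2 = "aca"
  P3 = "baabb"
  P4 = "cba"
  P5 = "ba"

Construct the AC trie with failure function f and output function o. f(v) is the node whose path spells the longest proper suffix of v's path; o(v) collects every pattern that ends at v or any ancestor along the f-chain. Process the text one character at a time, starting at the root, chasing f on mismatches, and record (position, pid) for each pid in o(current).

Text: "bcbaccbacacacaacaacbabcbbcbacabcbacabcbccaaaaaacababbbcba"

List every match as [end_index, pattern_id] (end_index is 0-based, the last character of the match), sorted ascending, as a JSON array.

Build automaton:
Trie nodes:
  n0 'ε': a→5 b→1 c→12
  n1 'b': a→8 b→2 c→3
  n2 'bb': ·  [P0 ends]
  n3 'bc': b→4
  n4 'bcb': ·  [P1 ends]
  n5 'a': c→6
  n6 'ac': a→7
  n7 'aca': ·  [P2 ends]
  n8 'ba': a→9  [P5 ends]
  n9 'baa': b→10
  n10 'baab': b→11
  n11 'baabb': ·  [P3 ends]
  n12 'c': b→13
  n13 'cb': a→14
  n14 'cba': ·  [P4 ends]

Failure links (BFS by depth):
  fail(1) 'b': from fail(0)=0 chase 'b': 0 ⇒ 0;  out=∅∪out(0)=∅
  fail(5) 'a': from fail(0)=0 chase 'a': 0 ⇒ 0;  out=∅∪out(0)=∅
  fail(12) 'c': from fail(0)=0 chase 'c': 0 ⇒ 0;  out=∅∪out(0)=∅
  fail(2) 'bb': from fail(1)=0 chase 'b': 0 ⇒ 1;  out={0}∪out(1)={0}
  fail(3) 'bc': from fail(1)=0 chase 'c': 0 ⇒ 12;  out=∅∪out(12)=∅
  fail(6) 'ac': from fail(5)=0 chase 'c': 0 ⇒ 12;  out=∅∪out(12)=∅
  fail(8) 'ba': from fail(1)=0 chase 'a': 0 ⇒ 5;  out={5}∪out(5)={5}
  fail(13) 'cb': from fail(12)=0 chase 'b': 0 ⇒ 1;  out=∅∪out(1)=∅
  fail(4) 'bcb': from fail(3)=12 chase 'b': 12 ⇒ 13;  out={1}∪out(13)={1}
  fail(7) 'aca': from fail(6)=12 chase 'a': 12→0 ⇒ 5;  out={2}∪out(5)={2}
  fail(9) 'baa': from fail(8)=5 chase 'a': 5→0 ⇒ 5;  out=∅∪out(5)=∅
  fail(14) 'cba': from fail(13)=1 chase 'a': 1 ⇒ 8;  out={4}∪out(8)={4,5}
  fail(10) 'baab': from fail(9)=5 chase 'b': 5→0 ⇒ 1;  out=∅∪out(1)=∅
  fail(11) 'baabb': from fail(10)=1 chase 'b': 1 ⇒ 2;  out={3}∪out(2)={0,3}

Run:
pos 0 'b': at 1
pos 1 'c': at 3
pos 2 'b': at 4  → match P1@[0:2]
pos 3 'a': at 14 (via fail)  → match P4@[1:3],P5@[2:3]
pos 4 'c': at 6 (via fail)
pos 5 'c': at 12 (via fail)
pos 6 'b': at 13
pos 7 'a': at 14  → match P4@[5:7],P5@[6:7]
pos 8 'c': at 6 (via fail)
pos 9 'a': at 7  → match P2@[7:9]
pos 10 'c': at 6 (via fail)
pos 11 'a': at 7  → match P2@[9:11]
pos 12 'c': at 6 (via fail)
pos 13 'a': at 7  → match P2@[11:13]
pos 14 'a': at 5 (via fail)
pos 15 'c': at 6
pos 16 'a': at 7  → match P2@[14:16]
pos 17 'a': at 5 (via fail)
pos 18 'c': at 6
pos 19 'b': at 13 (via fail)
pos 20 'a': at 14  → match P4@[18:20],P5@[19:20]
pos 21 'b': at 1 (via fail)
pos 22 'c': at 3
pos 23 'b': at 4  → match P1@[21:23]
pos 24 'b': at 2 (via fail)  → match P0@[23:24]
pos 25 'c': at 3 (via fail)
pos 26 'b': at 4  → match P1@[24:26]
pos 27 'a': at 14 (via fail)  → match P4@[25:27],P5@[26:27]
pos 28 'c': at 6 (via fail)
pos 29 'a': at 7  → match P2@[27:29]
pos 30 'b': at 1 (via fail)
pos 31 'c': at 3
pos 32 'b': at 4  → match P1@[30:32]
pos 33 'a': at 14 (via fail)  → match P4@[31:33],P5@[32:33]
pos 34 'c': at 6 (via fail)
pos 35 'a': at 7  → match P2@[33:35]
pos 36 'b': at 1 (via fail)
pos 37 'c': at 3
pos 38 'b': at 4  → match P1@[36:38]
pos 39 'c': at 3 (via fail)
pos 40 'c': at 12 (via fail)
pos 41 'a': at 5 (via fail)
pos 42 'a': at 5 (via fail)
pos 43 'a': at 5 (via fail)
pos 44 'a': at 5 (via fail)
pos 45 'a': at 5 (via fail)
pos 46 'a': at 5 (via fail)
pos 47 'c': at 6
pos 48 'a': at 7  → match P2@[46:48]
pos 49 'b': at 1 (via fail)
pos 50 'a': at 8  → match P5@[49:50]
pos 51 'b': at 1 (via fail)
pos 52 'b': at 2  → match P0@[51:52]
pos 53 'b': at 2 (via fail)  → match P0@[52:53]
pos 54 'c': at 3 (via fail)
pos 55 'b': at 4  → match P1@[53:55]
pos 56 'a': at 14 (via fail)  → match P4@[54:56],P5@[55:56]

Result: [[2,1],[3,4],[3,5],[7,4],[7,5],[9,2],[11,2],[13,2],[16,2],[20,4],[20,5],[23,1],[24,0],[26,1],[27,4],[27,5],[29,2],[32,1],[33,4],[33,5],[35,2],[38,1],[48,2],[50,5],[52,0],[53,0],[55,1],[56,4],[56,5]]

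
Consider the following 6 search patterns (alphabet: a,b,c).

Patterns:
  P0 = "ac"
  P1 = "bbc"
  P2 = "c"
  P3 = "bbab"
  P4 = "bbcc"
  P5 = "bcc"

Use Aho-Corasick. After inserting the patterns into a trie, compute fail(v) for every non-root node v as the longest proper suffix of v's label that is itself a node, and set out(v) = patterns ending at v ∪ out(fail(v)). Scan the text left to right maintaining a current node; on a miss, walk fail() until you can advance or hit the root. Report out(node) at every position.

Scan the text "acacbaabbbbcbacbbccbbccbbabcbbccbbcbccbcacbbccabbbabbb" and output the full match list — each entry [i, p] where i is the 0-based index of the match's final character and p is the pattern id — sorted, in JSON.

Build:
Trie nodes:
  0='ε' goto a→1 b→3 c→6
  1='a' goto c→2
  2='ac' goto ·  ←P0
  3='b' goto b→4 c→10
  4='bb' goto a→7 c→5
  5='bbc' goto c→9  ←P1
  6='c' goto ·  ←P2
  7='bba' goto b→8
  8='bbab' goto ·  ←P3
  9='bbcc' goto ·  ←P4
  10='bc' goto c→11
  11='bcc' goto ·  ←P5

Failure links (BFS by depth):
  fail(1) 'a': from fail(0)=0 chase 'a': 0 ⇒ 0;  out=∅∪out(0)=∅
  fail(3) 'b': from fail(0)=0 chase 'b': 0 ⇒ 0;  out=∅∪out(0)=∅
  fail(6) 'c': from fail(0)=0 chase 'c': 0 ⇒ 0;  out={2}∪out(0)={2}
  fail(2) 'ac': from fail(1)=0 chase 'c': 0 ⇒ 6;  out={0}∪out(6)={0,2}
  fail(4) 'bb': from fail(3)=0 chase 'b': 0 ⇒ 3;  out=∅∪out(3)=∅
  fail(10) 'bc': from fail(3)=0 chase 'c': 0 ⇒ 6;  out=∅∪out(6)={2}
  fail(5) 'bbc': from fail(4)=3 chase 'c': 3 ⇒ 10;  out={1}∪out(10)={1,2}
  fail(7) 'bba': from fail(4)=3 chase 'a': 3→0 ⇒ 1;  out=∅∪out(1)=∅
  fail(11) 'bcc': from fail(10)=6 chase 'c': 6→0 ⇒ 6;  out={5}∪out(6)={2,5}
  fail(8) 'bbab': from fail(7)=1 chase 'b': 1→0 ⇒ 3;  out={3}∪out(3)={3}
  fail(9) 'bbcc': from fail(5)=10 chase 'c': 10 ⇒ 11;  out={4}∪out(11)={2,4,5}

Scan:
pos 0 'a': at 1
pos 1 'c': at 2  emit P0@[0:1],P2@[1:1]
pos 2 'a': at 1 ·f
pos 3 'c': at 2  emit P0@[2:3],P2@[3:3]
pos 4 'b': at 3 ·f
pos 5 'a': at 1 ·f
pos 6 'a': at 1 ·f
pos 7 'b': at 3 ·f
pos 8 'b': at 4
pos 9 'b': at 4 ·f
pos 10 'b': at 4 ·f
pos 11 'c': at 5  emit P1@[9:11],P2@[11:11]
pos 12 'b': at 3 ·f
pos 13 'a': at 1 ·f
pos 14 'c': at 2  emit P0@[13:14],P2@[14:14]
pos 15 'b': at 3 ·f
pos 16 'b': at 4
pos 17 'c': at 5  emit P1@[15:17],P2@[17:17]
pos 18 'c': at 9  emit P2@[18:18],P4@[15:18],P5@[16:18]
pos 19 'b': at 3 ·f
pos 20 'b': at 4
pos 21 'c': at 5  emit P1@[19:21],P2@[21:21]
pos 22 'c': at 9  emit P2@[22:22],P4@[19:22],P5@[20:22]
pos 23 'b': at 3 ·f
pos 24 'b': at 4
pos 25 'a': at 7
pos 26 'b': at 8  emit P3@[23:26]
pos 27 'c': at 10 ·f  emit P2@[27:27]
pos 28 'b': at 3 ·f
pos 29 'b': at 4
pos 30 'c': at 5  emit P1@[28:30],P2@[30:30]
pos 31 'c': at 9  emit P2@[31:31],P4@[28:31],P5@[29:31]
pos 32 'b': at 3 ·f
pos 33 'b': at 4
pos 34 'c': at 5  emit P1@[32:34],P2@[34:34]
pos 35 'b': at 3 ·f
pos 36 'c': at 10  emit P2@[36:36]
pos 37 'c': at 11  emit P2@[37:37],P5@[35:37]
pos 38 'b': at 3 ·f
pos 39 'c': at 10  emit P2@[39:39]
pos 40 'a': at 1 ·f
pos 41 'c': at 2  emit P0@[40:41],P2@[41:41]
pos 42 'b': at 3 ·f
pos 43 'b': at 4
pos 44 'c': at 5  emit P1@[42:44],P2@[44:44]
pos 45 'c': at 9  emit P2@[45:45],P4@[42:45],P5@[43:45]
pos 46 'a': at 1 ·f
pos 47 'b': at 3 ·f
pos 48 'b': at 4
pos 49 'b': at 4 ·f
pos 50 'a': at 7
pos 51 'b': at 8  emit P3@[48:51]
pos 52 'b': at 4 ·f
pos 53 'b': at 4 ·f

Matches: [[1,0],[1,2],[3,0],[3,2],[11,1],[11,2],[14,0],[14,2],[17,1],[17,2],[18,2],[18,4],[18,5],[21,1],[21,2],[22,2],[22,4],[22,5],[26,3],[27,2],[30,1],[30,2],[31,2],[31,4],[31,5],[34,1],[34,2],[36,2],[37,2],[37,5],[39,2],[41,0],[41,2],[44,1],[44,2],[45,2],[45,4],[45,5],[51,3]]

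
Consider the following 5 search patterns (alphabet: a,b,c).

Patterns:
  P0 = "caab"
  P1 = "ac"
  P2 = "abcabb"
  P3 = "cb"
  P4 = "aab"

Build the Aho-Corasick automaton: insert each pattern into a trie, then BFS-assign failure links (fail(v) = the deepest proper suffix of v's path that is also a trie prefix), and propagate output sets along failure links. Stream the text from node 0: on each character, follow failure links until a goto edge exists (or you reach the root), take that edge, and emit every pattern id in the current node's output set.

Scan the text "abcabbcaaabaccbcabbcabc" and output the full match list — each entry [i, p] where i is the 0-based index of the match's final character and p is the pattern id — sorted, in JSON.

Build:
Trie (insert patterns):
  0='ε' goto a→5 c→1
  1='c' goto a→2 b→12
  2='ca' goto a→3
  3='caa' goto b→4
  4='caab' goto ·  ←P0
  5='a' goto a→13 b→7 c→6
  6='ac' goto ·  ←P1
  7='ab' goto c→8
  8='abc' goto a→9
  9='abca' goto b→10
  10='abcab' goto b→11
  11='abcabb' goto ·  ←P2
  12='cb' goto ·  ←P3
  13='aa' goto b→14
  14='aab' goto ·  ←P4

BFS fail/out derivation:
  n1('c'): parent n0 fail=0; on 'c' 0 → fail=0;  out ∅∪∅=∅
  n5('a'): parent n0 fail=0; on 'a' 0 → fail=0;  out ∅∪∅=∅
  n2('ca'): parent n1 fail=0; on 'a' 0 → fail=5;  out ∅∪∅=∅
  n6('ac'): parent n5 fail=0; on 'c' 0 → fail=1;  out {1}∪∅={1}
  n7('ab'): parent n5 fail=0; on 'b' 0 → fail=0;  out ∅∪∅=∅
  n12('cb'): parent n1 fail=0; on 'b' 0 → fail=0;  out {3}∪∅={3}
  n13('aa'): parent n5 fail=0; on 'a' 0 → fail=5;  out ∅∪∅=∅
  n3('caa'): parent n2 fail=5; on 'a' 5 → fail=13;  out ∅∪∅=∅
  n8('abc'): parent n7 fail=0; on 'c' 0 → fail=1;  out ∅∪∅=∅
  n14('aab'): parent n13 fail=5; on 'b' 5 → fail=7;  out {4}∪∅={4}
  n4('caab'): parent n3 fail=13; on 'b' 13 → fail=14;  out {0}∪{4}={0,4}
  n9('abca'): parent n8 fail=1; on 'a' 1 → fail=2;  out ∅∪∅=∅
  n10('abcab'): parent n9 fail=2; on 'b' 2→5 → fail=7;  out ∅∪∅=∅
  n11('abcabb'): parent n10 fail=7; on 'b' 7→0 → fail=0;  out {2}∪∅={2}

Run:
[0] read 'a'  n0⇒n5
[1] read 'b'  n5⇒n7
[2] read 'c'  n7⇒n8
[3] read 'a'  n8⇒n9
[4] read 'b'  n9⇒n10
[5] read 'b'  n10⇒n11  emit P2@[0:5]
[6] read 'c'  n11⇒n1 ·f
[7] read 'a'  n1⇒n2
[8] read 'a'  n2⇒n3
[9] read 'a'  n3⇒n13 ·f
[10] read 'b'  n13⇒n14  emit P4@[8:10]
[11] read 'a'  n14⇒n5 ·f
[12] read 'c'  n5⇒n6  emit P1@[11:12]
[13] read 'c'  n6⇒n1 ·f
[14] read 'b'  n1⇒n12  emit P3@[13:14]
[15] read 'c'  n12⇒n1 ·f
[16] read 'a'  n1⇒n2
[17] read 'b'  n2⇒n7 ·f
[18] read 'b'  n7⇒n0 ·f
[19] read 'c'  n0⇒n1
[20] read 'a'  n1⇒n2
[21] read 'b'  n2⇒n7 ·f
[22] read 'c'  n7⇒n8

Result: [[5,2],[10,4],[12,1],[14,3]]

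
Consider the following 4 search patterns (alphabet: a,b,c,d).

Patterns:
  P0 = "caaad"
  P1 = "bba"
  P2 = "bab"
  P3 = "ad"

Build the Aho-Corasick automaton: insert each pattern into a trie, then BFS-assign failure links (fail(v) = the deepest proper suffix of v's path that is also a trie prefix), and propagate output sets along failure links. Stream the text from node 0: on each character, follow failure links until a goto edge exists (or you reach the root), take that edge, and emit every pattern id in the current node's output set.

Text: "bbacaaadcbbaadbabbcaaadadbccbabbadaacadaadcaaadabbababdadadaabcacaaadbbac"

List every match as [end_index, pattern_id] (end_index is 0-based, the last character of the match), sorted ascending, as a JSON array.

Build:
Trie nodes:
  0='ε' goto a→11 b→6 c→1
  1='c' goto a→2
  2='ca' goto a→3
  3='caa' goto a→4
  4='caaa' goto d→5
  5='caaad' goto ·  [P0 ends]
  6='b' goto a→9 b→7
  7='bb' goto a→8
  8='bba' goto ·  [P1 ends]
  9='ba' goto b→10
  10='bab' goto ·  [P2 ends]
  11='a' goto d→12
  12='ad' goto ·  [P3 ends]

Failure links (BFS by depth):
  fail(1) 'c': from fail(0)=0 chase 'c': 0 ⇒ 0;  out=∅∪out(0)=∅
  fail(6) 'b': from fail(0)=0 chase 'b': 0 ⇒ 0;  out=∅∪out(0)=∅
  fail(11) 'a': from fail(0)=0 chase 'a': 0 ⇒ 0;  out=∅∪out(0)=∅
  fail(2) 'ca': from fail(1)=0 chase 'a': 0 ⇒ 11;  out=∅∪out(11)=∅
  fail(7) 'bb': from fail(6)=0 chase 'b': 0 ⇒ 6;  out=∅∪out(6)=∅
  fail(9) 'ba': from fail(6)=0 chase 'a': 0 ⇒ 11;  out=∅∪out(11)=∅
  fail(12) 'ad': from fail(11)=0 chase 'd': 0 ⇒ 0;  out={3}∪out(0)={3}
  fail(3) 'caa': from fail(2)=11 chase 'a': 11→0 ⇒ 11;  out=∅∪out(11)=∅
  fail(8) 'bba': from fail(7)=6 chase 'a': 6 ⇒ 9;  out={1}∪out(9)={1}
  fail(10) 'bab': from fail(9)=11 chase 'b': 11→0 ⇒ 6;  out={2}∪out(6)={2}
  fail(4) 'caaa': from fail(3)=11 chase 'a': 11→0 ⇒ 11;  out=∅∪out(11)=∅
  fail(5) 'caaad': from fail(4)=11 chase 'd': 11 ⇒ 12;  out={0}∪out(12)={0,3}

Text stream:
[0] read 'b'  n0⇒n6
[1] read 'b'  n6⇒n7
[2] read 'a'  n7⇒n8  ** P1@[0:2]
[3] read 'c'  n8⇒n1 ·f
[4] read 'a'  n1⇒n2
[5] read 'a'  n2⇒n3
[6] read 'a'  n3⇒n4
[7] read 'd'  n4⇒n5  ** P0@[3:7],P3@[6:7]
[8] read 'c'  n5⇒n1 ·f
[9] read 'b'  n1⇒n6 ·f
[10] read 'b'  n6⇒n7
[11] read 'a'  n7⇒n8  ** P1@[9:11]
[12] read 'a'  n8⇒n11 ·f
[13] read 'd'  n11⇒n12  ** P3@[12:13]
[14] read 'b'  n12⇒n6 ·f
[15] read 'a'  n6⇒n9
[16] read 'b'  n9⇒n10  ** P2@[14:16]
[17] read 'b'  n10⇒n7 ·f
[18] read 'c'  n7⇒n1 ·f
[19] read 'a'  n1⇒n2
[20] read 'a'  n2⇒n3
[21] read 'a'  n3⇒n4
[22] read 'd'  n4⇒n5  ** P0@[18:22],P3@[21:22]
[23] read 'a'  n5⇒n11 ·f
[24] read 'd'  n11⇒n12  ** P3@[23:24]
[25] read 'b'  n12⇒n6 ·f
[26] read 'c'  n6⇒n1 ·f
[27] read 'c'  n1⇒n1 ·f
[28] read 'b'  n1⇒n6 ·f
[29] read 'a'  n6⇒n9
[30] read 'b'  n9⇒n10  ** P2@[28:30]
[31] read 'b'  n10⇒n7 ·f
[32] read 'a'  n7⇒n8  ** P1@[30:32]
[33] read 'd'  n8⇒n12 ·f  ** P3@[32:33]
[34] read 'a'  n12⇒n11 ·f
[35] read 'a'  n11⇒n11 ·f
[36] read 'c'  n11⇒n1 ·f
[37] read 'a'  n1⇒n2
[38] read 'd'  n2⇒n12 ·f  ** P3@[37:38]
[39] read 'a'  n12⇒n11 ·f
[40] read 'a'  n11⇒n11 ·f
[41] read 'd'  n11⇒n12  ** P3@[40:41]
[42] read 'c'  n12⇒n1 ·f
[43] read 'a'  n1⇒n2
[44] read 'a'  n2⇒n3
[45] read 'a'  n3⇒n4
[46] read 'd'  n4⇒n5  ** P0@[42:46],P3@[45:46]
[47] read 'a'  n5⇒n11 ·f
[48] read 'b'  n11⇒n6 ·f
[49] read 'b'  n6⇒n7
[50] read 'a'  n7⇒n8  ** P1@[48:50]
[51] read 'b'  n8⇒n10 ·f  ** P2@[49:51]
[52] read 'a'  n10⇒n9 ·f
[53] read 'b'  n9⇒n10  ** P2@[51:53]
[54] read 'd'  n10⇒n0 ·f
[55] read 'a'  n0⇒n11
[56] read 'd'  n11⇒n12  ** P3@[55:56]
[57] read 'a'  n12⇒n11 ·f
[58] read 'd'  n11⇒n12  ** P3@[57:58]
[59] read 'a'  n12⇒n11 ·f
[60] read 'a'  n11⇒n11 ·f
[61] read 'b'  n11⇒n6 ·f
[62] read 'c'  n6⇒n1 ·f
[63] read 'a'  n1⇒n2
[64] read 'c'  n2⇒n1 ·f
[65] read 'a'  n1⇒n2
[66] read 'a'  n2⇒n3
[67] read 'a'  n3⇒n4
[68] read 'd'  n4⇒n5  ** P0@[64:68],P3@[67:68]
[69] read 'b'  n5⇒n6 ·f
[70] read 'b'  n6⇒n7
[71] read 'a'  n7⇒n8  ** P1@[69:71]
[72] read 'c'  n8⇒n1 ·f

All matches (sorted): [[2,1],[7,0],[7,3],[11,1],[13,3],[16,2],[22,0],[22,3],[24,3],[30,2],[32,1],[33,3],[38,3],[41,3],[46,0],[46,3],[50,1],[51,2],[53,2],[56,3],[58,3],[68,0],[68,3],[71,1]]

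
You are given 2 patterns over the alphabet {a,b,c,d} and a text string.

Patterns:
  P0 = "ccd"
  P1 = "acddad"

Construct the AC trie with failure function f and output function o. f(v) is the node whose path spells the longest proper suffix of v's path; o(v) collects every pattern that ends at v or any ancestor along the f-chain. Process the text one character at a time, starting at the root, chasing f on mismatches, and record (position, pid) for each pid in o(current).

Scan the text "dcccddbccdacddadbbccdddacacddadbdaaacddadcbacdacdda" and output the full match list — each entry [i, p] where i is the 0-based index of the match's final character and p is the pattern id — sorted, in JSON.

Build:
Trie nodes:
  n0 'ε': a→4 c→1
  n1 'c': c→2
  n2 'cc': d→3
  n3 'ccd': ·  ←P0
  n4 'a': c→5
  n5 'ac': d→6
  n6 'acd': d→7
  n7 'acdd': a→8
  n8 'acdda': d→9
  n9 'acddad': ·  ←P1

BFS fail/out derivation:
  n1('c'): parent n0 fail=0; on 'c' 0 → fail=0;  out ∅∪∅=∅
  n4('a'): parent n0 fail=0; on 'a' 0 → fail=0;  out ∅∪∅=∅
  n2('cc'): parent n1 fail=0; on 'c' 0 → fail=1;  out ∅∪∅=∅
  n5('ac'): parent n4 fail=0; on 'c' 0 → fail=1;  out ∅∪∅=∅
  n3('ccd'): parent n2 fail=1; on 'd' 1→0 → fail=0;  out {0}∪∅={0}
  n6('acd'): parent n5 fail=1; on 'd' 1→0 → fail=0;  out ∅∪∅=∅
  n7('acdd'): parent n6 fail=0; on 'd' 0 → fail=0;  out ∅∪∅=∅
  n8('acdda'): parent n7 fail=0; on 'a' 0 → fail=4;  out ∅∪∅=∅
  n9('acddad'): parent n8 fail=4; on 'd' 4→0 → fail=0;  out {1}∪∅={1}

Run:
[0] read 'd'  n0⇒n0
[1] read 'c'  n0⇒n1
[2] read 'c'  n1⇒n2
[3] read 'c'  n2⇒n2 (via fail)
[4] read 'd'  n2⇒n3  ** P0@[2:4]
[5] read 'd'  n3⇒n0 (via fail)
[6] read 'b'  n0⇒n0
[7] read 'c'  n0⇒n1
[8] read 'c'  n1⇒n2
[9] read 'd'  n2⇒n3  ** P0@[7:9]
[10] read 'a'  n3⇒n4 (via fail)
[11] read 'c'  n4⇒n5
[12] read 'd'  n5⇒n6
[13] read 'd'  n6⇒n7
[14] read 'a'  n7⇒n8
[15] read 'd'  n8⇒n9  ** P1@[10:15]
[16] read 'b'  n9⇒n0 (via fail)
[17] read 'b'  n0⇒n0
[18] read 'c'  n0⇒n1
[19] read 'c'  n1⇒n2
[20] read 'd'  n2⇒n3  ** P0@[18:20]
[21] read 'd'  n3⇒n0 (via fail)
[22] read 'd'  n0⇒n0
[23] read 'a'  n0⇒n4
[24] read 'c'  n4⇒n5
[25] read 'a'  n5⇒n4 (via fail)
[26] read 'c'  n4⇒n5
[27] read 'd'  n5⇒n6
[28] read 'd'  n6⇒n7
[29] read 'a'  n7⇒n8
[30] read 'd'  n8⇒n9  ** P1@[25:30]
[31] read 'b'  n9⇒n0 (via fail)
[32] read 'd'  n0⇒n0
[33] read 'a'  n0⇒n4
[34] read 'a'  n4⇒n4 (via fail)
[35] read 'a'  n4⇒n4 (via fail)
[36] read 'c'  n4⇒n5
[37] read 'd'  n5⇒n6
[38] read 'd'  n6⇒n7
[39] read 'a'  n7⇒n8
[40] read 'd'  n8⇒n9  ** P1@[35:40]
[41] read 'c'  n9⇒n1 (via fail)
[42] read 'b'  n1⇒n0 (via fail)
[43] read 'a'  n0⇒n4
[44] read 'c'  n4⇒n5
[45] read 'd'  n5⇒n6
[46] read 'a'  n6⇒n4 (via fail)
[47] read 'c'  n4⇒n5
[48] read 'd'  n5⇒n6
[49] read 'd'  n6⇒n7
[50] read 'a'  n7⇒n8

Matches: [[4,0],[9,0],[15,1],[20,0],[30,1],[40,1]]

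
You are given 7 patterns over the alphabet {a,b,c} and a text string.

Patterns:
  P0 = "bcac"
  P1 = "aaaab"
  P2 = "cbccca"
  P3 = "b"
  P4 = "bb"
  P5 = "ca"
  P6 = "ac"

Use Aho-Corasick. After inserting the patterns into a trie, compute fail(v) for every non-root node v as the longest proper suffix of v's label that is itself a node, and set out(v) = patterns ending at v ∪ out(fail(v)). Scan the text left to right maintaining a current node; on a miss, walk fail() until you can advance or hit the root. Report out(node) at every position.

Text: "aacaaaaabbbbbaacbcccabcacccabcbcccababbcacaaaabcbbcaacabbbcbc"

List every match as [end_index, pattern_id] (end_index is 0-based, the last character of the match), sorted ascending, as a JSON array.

Construct AC machine:
Trie (insert patterns):
  n0 'ε': a→5 b→1 c→10
  n1 'b': b→16 c→2  [P3 ends]
  n2 'bc': a→3
  n3 'bca': c→4
  n4 'bcac': ·  [P0 ends]
  n5 'a': a→6 c→18
  n6 'aa': a→7
  n7 'aaa': a→8
  n8 'aaaa': b→9
  n9 'aaaab': ·  [P1 ends]
  n10 'c': a→17 b→11
  n11 'cb': c→12
  n12 'cbc': c→13
  n13 'cbcc': c→14
  n14 'cbccc': a→15
  n15 'cbccca': ·  [P2 ends]
  n16 'bb': ·  [P4 ends]
  n17 'ca': ·  [P5 ends]
  n18 'ac': ·  [P6 ends]

BFS fail/out derivation:
  n1('b'): parent n0 fail=0; on 'b' 0 → fail=0;  out {3}∪∅={3}
  n5('a'): parent n0 fail=0; on 'a' 0 → fail=0;  out ∅∪∅=∅
  n10('c'): parent n0 fail=0; on 'c' 0 → fail=0;  out ∅∪∅=∅
  n2('bc'): parent n1 fail=0; on 'c' 0 → fail=10;  out ∅∪∅=∅
  n6('aa'): parent n5 fail=0; on 'a' 0 → fail=5;  out ∅∪∅=∅
  n11('cb'): parent n10 fail=0; on 'b' 0 → fail=1;  out ∅∪{3}={3}
  n16('bb'): parent n1 fail=0; on 'b' 0 → fail=1;  out {4}∪{3}={3,4}
  n17('ca'): parent n10 fail=0; on 'a' 0 → fail=5;  out {5}∪∅={5}
  n18('ac'): parent n5 fail=0; on 'c' 0 → fail=10;  out {6}∪∅={6}
  n3('bca'): parent n2 fail=10; on 'a' 10 → fail=17;  out ∅∪{5}={5}
  n7('aaa'): parent n6 fail=5; on 'a' 5 → fail=6;  out ∅∪∅=∅
  n12('cbc'): parent n11 fail=1; on 'c' 1 → fail=2;  out ∅∪∅=∅
  n4('bcac'): parent n3 fail=17; on 'c' 17→5 → fail=18;  out {0}∪{6}={0,6}
  n8('aaaa'): parent n7 fail=6; on 'a' 6 → fail=7;  out ∅∪∅=∅
  n13('cbcc'): parent n12 fail=2; on 'c' 2→10→0 → fail=10;  out ∅∪∅=∅
  n9('aaaab'): parent n8 fail=7; on 'b' 7→6→5→0 → fail=1;  out {1}∪{3}={1,3}
  n14('cbccc'): parent n13 fail=10; on 'c' 10→0 → fail=10;  out ∅∪∅=∅
  n15('cbccca'): parent n14 fail=10; on 'a' 10 → fail=17;  out {2}∪{5}={2,5}

Run:
[0] read 'a'  n0⇒n5
[1] read 'a'  n5⇒n6
[2] read 'c'  n6⇒n18 (fail-walked)  ** P6@[1:2]
[3] read 'a'  n18⇒n17 (fail-walked)  ** P5@[2:3]
[4] read 'a'  n17⇒n6 (fail-walked)
[5] read 'a'  n6⇒n7
[6] read 'a'  n7⇒n8
[7] read 'a'  n8⇒n8 (fail-walked)
[8] read 'b'  n8⇒n9  ** P1@[4:8],P3@[8:8]
[9] read 'b'  n9⇒n16 (fail-walked)  ** P3@[9:9],P4@[8:9]
[10] read 'b'  n16⇒n16 (fail-walked)  ** P3@[10:10],P4@[9:10]
[11] read 'b'  n16⇒n16 (fail-walked)  ** P3@[11:11],P4@[10:11]
[12] read 'b'  n16⇒n16 (fail-walked)  ** P3@[12:12],P4@[11:12]
[13] read 'a'  n16⇒n5 (fail-walked)
[14] read 'a'  n5⇒n6
[15] read 'c'  n6⇒n18 (fail-walked)  ** P6@[14:15]
[16] read 'b'  n18⇒n11 (fail-walked)  ** P3@[16:16]
[17] read 'c'  n11⇒n12
[18] read 'c'  n12⇒n13
[19] read 'c'  n13⇒n14
[20] read 'a'  n14⇒n15  ** P2@[15:20],P5@[19:20]
[21] read 'b'  n15⇒n1 (fail-walked)  ** P3@[21:21]
[22] read 'c'  n1⇒n2
[23] read 'a'  n2⇒n3  ** P5@[22:23]
[24] read 'c'  n3⇒n4  ** P0@[21:24],P6@[23:24]
[25] read 'c'  n4⇒n10 (fail-walked)
[26] read 'c'  n10⇒n10 (fail-walked)
[27] read 'a'  n10⇒n17  ** P5@[26:27]
[28] read 'b'  n17⇒n1 (fail-walked)  ** P3@[28:28]
[29] read 'c'  n1⇒n2
[30] read 'b'  n2⇒n11 (fail-walked)  ** P3@[30:30]
[31] read 'c'  n11⇒n12
[32] read 'c'  n12⇒n13
[33] read 'c'  n13⇒n14
[34] read 'a'  n14⇒n15  ** P2@[29:34],P5@[33:34]
[35] read 'b'  n15⇒n1 (fail-walked)  ** P3@[35:35]
[36] read 'a'  n1⇒n5 (fail-walked)
[37] read 'b'  n5⇒n1 (fail-walked)  ** P3@[37:37]
[38] read 'b'  n1⇒n16  ** P3@[38:38],P4@[37:38]
[39] read 'c'  n16⇒n2 (fail-walked)
[40] read 'a'  n2⇒n3  ** P5@[39:40]
[41] read 'c'  n3⇒n4  ** P0@[38:41],P6@[40:41]
[42] read 'a'  n4⇒n17 (fail-walked)  ** P5@[41:42]
[43] read 'a'  n17⇒n6 (fail-walked)
[44] read 'a'  n6⇒n7
[45] read 'a'  n7⇒n8
[46] read 'b'  n8⇒n9  ** P1@[42:46],P3@[46:46]
[47] read 'c'  n9⇒n2 (fail-walked)
[48] read 'b'  n2⇒n11 (fail-walked)  ** P3@[48:48]
[49] read 'b'  n11⇒n16 (fail-walked)  ** P3@[49:49],P4@[48:49]
[50] read 'c'  n16⇒n2 (fail-walked)
[51] read 'a'  n2⇒n3  ** P5@[50:51]
[52] read 'a'  n3⇒n6 (fail-walked)
[53] read 'c'  n6⇒n18 (fail-walked)  ** P6@[52:53]
[54] read 'a'  n18⇒n17 (fail-walked)  ** P5@[53:54]
[55] read 'b'  n17⇒n1 (fail-walked)  ** P3@[55:55]
[56] read 'b'  n1⇒n16  ** P3@[56:56],P4@[55:56]
[57] read 'b'  n16⇒n16 (fail-walked)  ** P3@[57:57],P4@[56:57]
[58] read 'c'  n16⇒n2 (fail-walked)
[59] read 'b'  n2⇒n11 (fail-walked)  ** P3@[59:59]
[60] read 'c'  n11⇒n12

Result: [[2,6],[3,5],[8,1],[8,3],[9,3],[9,4],[10,3],[10,4],[11,3],[11,4],[12,3],[12,4],[15,6],[16,3],[20,2],[20,5],[21,3],[23,5],[24,0],[24,6],[27,5],[28,3],[30,3],[34,2],[34,5],[35,3],[37,3],[38,3],[38,4],[40,5],[41,0],[41,6],[42,5],[46,1],[46,3],[48,3],[49,3],[49,4],[51,5],[53,6],[54,5],[55,3],[56,3],[56,4],[57,3],[57,4],[59,3]]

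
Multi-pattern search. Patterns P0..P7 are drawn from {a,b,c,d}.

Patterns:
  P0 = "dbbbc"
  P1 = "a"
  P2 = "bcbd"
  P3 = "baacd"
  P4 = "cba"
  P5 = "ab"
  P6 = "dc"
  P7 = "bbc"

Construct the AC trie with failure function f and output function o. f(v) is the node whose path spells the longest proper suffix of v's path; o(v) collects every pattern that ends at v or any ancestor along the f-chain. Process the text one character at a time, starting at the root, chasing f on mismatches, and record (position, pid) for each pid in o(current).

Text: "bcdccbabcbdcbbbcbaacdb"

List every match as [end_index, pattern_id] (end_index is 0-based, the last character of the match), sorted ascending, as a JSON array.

Build automaton:
Trie (insert patterns):
  n0 'ε': a→6 b→7 c→15 d→1
  n1 'd': b→2 c→19
  n2 'db': b→3
  n3 'dbb': b→4
  n4 'dbbb': c→5
  n5 'dbbbc': ·  ←P0
  n6 'a': b→18  ←P1
  n7 'b': a→11 b→20 c→8
  n8 'bc': b→9
  n9 'bcb': d→10
  n10 'bcbd': ·  ←P2
  n11 'ba': a→12
  n12 'baa': c→13
  n13 'baac': d→14
  n14 'baacd': ·  ←P3
  n15 'c': b→16
  n16 'cb': a→17
  n17 'cba': ·  ←P4
  n18 'ab': ·  ←P5
  n19 'dc': ·  ←P6
  n20 'bb': c→21
  n21 'bbc': ·  ←P7

BFS fail/out derivation:
  n1('d'): parent n0 fail=0; on 'd' 0 → fail=0;  out ∅∪∅=∅
  n6('a'): parent n0 fail=0; on 'a' 0 → fail=0;  out {1}∪∅={1}
  n7('b'): parent n0 fail=0; on 'b' 0 → fail=0;  out ∅∪∅=∅
  n15('c'): parent n0 fail=0; on 'c' 0 → fail=0;  out ∅∪∅=∅
  n2('db'): parent n1 fail=0; on 'b' 0 → fail=7;  out ∅∪∅=∅
  n8('bc'): parent n7 fail=0; on 'c' 0 → fail=15;  out ∅∪∅=∅
  n11('ba'): parent n7 fail=0; on 'a' 0 → fail=6;  out ∅∪{1}={1}
  n16('cb'): parent n15 fail=0; on 'b' 0 → fail=7;  out ∅∪∅=∅
  n18('ab'): parent n6 fail=0; on 'b' 0 → fail=7;  out {5}∪∅={5}
  n19('dc'): parent n1 fail=0; on 'c' 0 → fail=15;  out {6}∪∅={6}
  n20('bb'): parent n7 fail=0; on 'b' 0 → fail=7;  out ∅∪∅=∅
  n3('dbb'): parent n2 fail=7; on 'b' 7 → fail=20;  out ∅∪∅=∅
  n9('bcb'): parent n8 fail=15; on 'b' 15 → fail=16;  out ∅∪∅=∅
  n12('baa'): parent n11 fail=6; on 'a' 6→0 → fail=6;  out ∅∪{1}={1}
  n17('cba'): parent n16 fail=7; on 'a' 7 → fail=11;  out {4}∪{1}={1,4}
  n21('bbc'): parent n20 fail=7; on 'c' 7 → fail=8;  out {7}∪∅={7}
  n4('dbbb'): parent n3 fail=20; on 'b' 20→7 → fail=20;  out ∅∪∅=∅
  n10('bcbd'): parent n9 fail=16; on 'd' 16→7→0 → fail=1;  out {2}∪∅={2}
  n13('baac'): parent n12 fail=6; on 'c' 6→0 → fail=15;  out ∅∪∅=∅
  n5('dbbbc'): parent n4 fail=20; on 'c' 20 → fail=21;  out {0}∪{7}={0,7}
  n14('baacd'): parent n13 fail=15; on 'd' 15→0 → fail=1;  out {3}∪∅={3}

Run:
i=0 'b': node 0→7
i=1 'c': node 7→8
i=2 'd': node 8→1 (fail-walked)
i=3 'c': node 1→19  → match P6@[2:3]
i=4 'c': node 19→15 (fail-walked)
i=5 'b': node 15→16
i=6 'a': node 16→17  → match P1@[6:6],P4@[4:6]
i=7 'b': node 17→18 (fail-walked)  → match P5@[6:7]
i=8 'c': node 18→8 (fail-walked)
i=9 'b': node 8→9
i=10 'd': node 9→10  → match P2@[7:10]
i=11 'c': node 10→19 (fail-walked)  → match P6@[10:11]
i=12 'b': node 19→16 (fail-walked)
i=13 'b': node 16→20 (fail-walked)
i=14 'b': node 20→20 (fail-walked)
i=15 'c': node 20→21  → match P7@[13:15]
i=16 'b': node 21→9 (fail-walked)
i=17 'a': node 9→17 (fail-walked)  → match P1@[17:17],P4@[15:17]
i=18 'a': node 17→12 (fail-walked)  → match P1@[18:18]
i=19 'c': node 12→13
i=20 'd': node 13→14  → match P3@[16:20]
i=21 'b': node 14→2 (fail-walked)

Matches: [[3,6],[6,1],[6,4],[7,5],[10,2],[11,6],[15,7],[17,1],[17,4],[18,1],[20,3]]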